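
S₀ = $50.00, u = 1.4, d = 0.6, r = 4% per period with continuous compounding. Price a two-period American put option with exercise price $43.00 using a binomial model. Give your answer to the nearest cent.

$5.84

Risk-neutral probability p = (e^0.04 − 0.6)/(1.4 − 0.6) = 0.4408/0.8000 = 0.5510
Terminal stock prices: S_uu = 98, S_ud = 42, S_dd = 18
Terminal payoffs (K − S): max(-55, 0) = 0, max(1, 0) = 1, max(25, 0) = 25
Node u (S = 70): continuation = e^(−0.04)·[0.5510·0.0000 + 0.4490·1.0000] = 0.4314; exercise value = 0.0000 ≤ continuation, so V_u = 0.4314
Node d (S = 30): continuation = e^(−0.04)·[0.5510·1.0000 + 0.4490·25.0000] = 11.3139; exercise value = 13.0000 > continuation, so V_d = 13.0000 (exercise)
Node 0 (S = 50): continuation = e^(−0.04)·[0.5510·0.4314 + 0.4490·13.0000] = 5.8363; exercise value = 0.0000 ≤ continuation, so V_0 = 5.8363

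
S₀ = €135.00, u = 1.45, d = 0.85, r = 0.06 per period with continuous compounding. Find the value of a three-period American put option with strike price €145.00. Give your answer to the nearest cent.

Risk-neutral probability p = (e^0.06 − 0.85)/(1.45 − 0.85) = 0.2118/0.6000 = 0.3531
Terminal stock prices: S_uuu = 411.6, S_uud = 241.3, S_udd = 141.4, S_ddd = 82.91
Terminal payoffs (K − S): max(-266.6, 0) = 0, max(-96.26, 0) = 0, max(3.571, 0) = 3.571, max(62.09, 0) = 62.09
Node uu (S = 283.8): continuation = e^(−0.06)·[0.3531·0.0000 + 0.6469·0.0000] = 0.0000; exercise value = 0.0000 ≤ continuation, so V_uu = 0.0000
Node ud (S = 166.4): continuation = e^(−0.06)·[0.3531·0.0000 + 0.6469·3.5706] = 2.1755; exercise value = 0.0000 ≤ continuation, so V_ud = 2.1755
Node dd (S = 97.54): continuation = e^(−0.06)·[0.3531·3.5706 + 0.6469·62.0931] = 39.0184; exercise value = 47.4625 > continuation, so V_dd = 47.4625 (exercise)
Node u (S = 195.8): continuation = e^(−0.06)·[0.3531·0.0000 + 0.6469·2.1755] = 1.3254; exercise value = 0.0000 ≤ continuation, so V_u = 1.3254
Node d (S = 114.8): continuation = e^(−0.06)·[0.3531·2.1755 + 0.6469·47.4625] = 29.6405; exercise value = 30.2500 > continuation, so V_d = 30.2500 (exercise)
Node 0 (S = 135): continuation = e^(−0.06)·[0.3531·1.3254 + 0.6469·30.2500] = 18.8709; exercise value = 10.0000 ≤ continuation, so V_0 = 18.8709

€18.87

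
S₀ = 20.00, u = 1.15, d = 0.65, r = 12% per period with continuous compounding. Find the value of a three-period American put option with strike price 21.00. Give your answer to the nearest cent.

Risk-neutral probability p = (e^0.12 − 0.65)/(1.15 − 0.65) = 0.4775/0.5000 = 0.9550
Terminal stock prices: S_uuu = 30.42, S_uud = 17.19, S_udd = 9.718, S_ddd = 5.492
Terminal payoffs (K − S): max(-9.417, 0) = 0, max(3.808, 0) = 3.808, max(11.28, 0) = 11.28, max(15.51, 0) = 15.51
Node uu (S = 26.45): continuation = e^(−0.12)·[0.9550·0.0000 + 0.0450·3.8075] = 0.1520; exercise value = 0.0000 ≤ continuation, so V_uu = 0.1520
Node ud (S = 14.95): continuation = e^(−0.12)·[0.9550·3.8075 + 0.0450·11.2825] = 3.6753; exercise value = 6.0500 > continuation, so V_ud = 6.0500 (exercise)
Node dd (S = 8.45): continuation = e^(−0.12)·[0.9550·11.2825 + 0.0450·15.5075] = 10.1753; exercise value = 12.5500 > continuation, so V_dd = 12.5500 (exercise)
Node u (S = 23): continuation = e^(−0.12)·[0.9550·0.1520 + 0.0450·6.0500] = 0.3702; exercise value = 0.0000 ≤ continuation, so V_u = 0.3702
Node d (S = 13): continuation = e^(−0.12)·[0.9550·6.0500 + 0.0450·12.5500] = 5.6253; exercise value = 8.0000 > continuation, so V_d = 8.0000 (exercise)
Node 0 (S = 20): continuation = e^(−0.12)·[0.9550·0.3702 + 0.0450·8.0000] = 0.6329; exercise value = 1.0000 > continuation, so V_0 = 1.0000 (exercise)

1.00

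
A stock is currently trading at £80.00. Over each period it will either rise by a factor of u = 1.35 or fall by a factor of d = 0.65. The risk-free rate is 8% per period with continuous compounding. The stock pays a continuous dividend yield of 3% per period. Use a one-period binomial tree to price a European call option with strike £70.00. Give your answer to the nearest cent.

Per-period risk-free factor R = e^0.08 = 1.0833; dividend-adjusted growth = e^(0.08−0.03) = 1.0513.
Risk-neutral probability p = (1.0513 − 0.65)/(1.35 − 0.65) = 0.4013/0.7000 = 0.5732
Terminal stock prices: S_u = 108, S_d = 52
Terminal payoffs (S − K): max(38, 0) = 38, max(-18, 0) = 0
Node 0 (S = 80): V_0 = e^(−0.08)·[0.5732·38.0000 + 0.4268·0.0000] = 20.1085

£20.11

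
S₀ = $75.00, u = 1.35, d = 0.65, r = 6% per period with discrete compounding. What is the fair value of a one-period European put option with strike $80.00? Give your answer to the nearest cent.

$12.21

Risk-neutral probability p = (1 + 0.06 − 0.65)/(1.35 − 0.65) = 0.4100/0.7000 = 0.5857
Terminal stock prices: S_u = 101.2, S_d = 48.75
Terminal payoffs (K − S): max(-21.25, 0) = 0, max(31.25, 0) = 31.25
Node 0 (S = 75): V_0 = 1/1.06·[0.5857·0.0000 + 0.4143·31.2500] = 12.2136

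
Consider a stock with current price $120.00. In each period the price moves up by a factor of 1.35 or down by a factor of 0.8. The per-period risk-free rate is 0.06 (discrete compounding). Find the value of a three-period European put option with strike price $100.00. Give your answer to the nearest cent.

$4.75

Risk-neutral probability p = (1 + 0.06 − 0.8)/(1.35 − 0.8) = 0.2600/0.5500 = 0.4727
Terminal stock prices: S_uuu = 295.2, S_uud = 175, S_udd = 103.7, S_ddd = 61.44
Terminal payoffs (K − S): max(-195.2, 0) = 0, max(-74.96, 0) = 0, max(-3.68, 0) = 0, max(38.56, 0) = 38.56
Node uu (S = 218.7): V_uu = 1/1.06·[0.4727·0.0000 + 0.5273·0.0000] = 0.0000
Node ud (S = 129.6): V_ud = 1/1.06·[0.4727·0.0000 + 0.5273·0.0000] = 0.0000
Node dd (S = 76.8): V_dd = 1/1.06·[0.4727·0.0000 + 0.5273·38.5600] = 19.1808
Node u (S = 162): V_u = 1/1.06·[0.4727·0.0000 + 0.5273·0.0000] = 0.0000
Node d (S = 96): V_d = 1/1.06·[0.4727·0.0000 + 0.5273·19.1808] = 9.5410
Node 0 (S = 120): V_0 = 1/1.06·[0.4727·0.0000 + 0.5273·9.5410] = 4.7460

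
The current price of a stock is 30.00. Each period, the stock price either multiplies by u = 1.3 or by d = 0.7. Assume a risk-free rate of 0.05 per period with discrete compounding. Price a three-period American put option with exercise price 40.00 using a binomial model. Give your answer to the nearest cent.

Risk-neutral probability p = (1 + 0.05 − 0.7)/(1.3 − 0.7) = 0.3500/0.6000 = 0.5833
Terminal stock prices: S_uuu = 65.91, S_uud = 35.49, S_udd = 19.11, S_ddd = 10.29
Terminal payoffs (K − S): max(-25.91, 0) = 0, max(4.51, 0) = 4.51, max(20.89, 0) = 20.89, max(29.71, 0) = 29.71
Node uu (S = 50.7): continuation = 1/1.05·[0.5833·0.0000 + 0.4167·4.5100] = 1.7897; exercise value = 0.0000 ≤ continuation, so V_uu = 1.7897
Node ud (S = 27.3): continuation = 1/1.05·[0.5833·4.5100 + 0.4167·20.8900] = 10.7952; exercise value = 12.7000 > continuation, so V_ud = 12.7000 (exercise)
Node dd (S = 14.7): continuation = 1/1.05·[0.5833·20.8900 + 0.4167·29.7100] = 23.3952; exercise value = 25.3000 > continuation, so V_dd = 25.3000 (exercise)
Node u (S = 39): continuation = 1/1.05·[0.5833·1.7897 + 0.4167·12.7000] = 6.0340; exercise value = 1.0000 ≤ continuation, so V_u = 6.0340
Node d (S = 21): continuation = 1/1.05·[0.5833·12.7000 + 0.4167·25.3000] = 17.0952; exercise value = 19.0000 > continuation, so V_d = 19.0000 (exercise)
Node 0 (S = 30): continuation = 1/1.05·[0.5833·6.0340 + 0.4167·19.0000] = 10.8919; exercise value = 10.0000 ≤ continuation, so V_0 = 10.8919

10.89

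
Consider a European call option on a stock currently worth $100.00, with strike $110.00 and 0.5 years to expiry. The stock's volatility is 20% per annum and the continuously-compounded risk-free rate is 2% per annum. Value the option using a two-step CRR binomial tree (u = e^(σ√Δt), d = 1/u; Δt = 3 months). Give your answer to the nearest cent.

$3.01

CRR parameters: u = e^(σ√Δt) = e^(0.2·√0.25) = 1.1052, d = 1/u = 0.9048
Per-period rate: rΔt = 0.02·0.25 = 0.005, so R = e^0.005 = 1.0050
Risk-neutral probability p = (e^0.005 − 0.9048)/(1.1052 − 0.9048) = 0.1002/0.2003 = 0.5000
Terminal stock prices: S_uu = 122.1, S_ud = 100, S_dd = 81.87
Terminal payoffs (S − K): max(12.14, 0) = 12.14, max(-10, 0) = 0, max(-28.13, 0) = 0
Node u (S = 110.5): V_u = e^(−0.005)·[0.5000·12.1403 + 0.5000·0.0000] = 6.0404
Node d (S = 90.48): V_d = e^(−0.005)·[0.5000·0.0000 + 0.5000·0.0000] = 0.0000
Node 0 (S = 100): V_0 = e^(−0.005)·[0.5000·6.0404 + 0.5000·0.0000] = 3.0054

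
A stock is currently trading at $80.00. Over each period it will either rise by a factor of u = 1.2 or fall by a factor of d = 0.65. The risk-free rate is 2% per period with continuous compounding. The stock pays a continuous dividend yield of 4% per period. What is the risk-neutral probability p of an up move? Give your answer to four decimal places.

Per-period risk-free factor R = e^0.02 = 1.0202; dividend-adjusted growth = e^(0.02−0.04) = 0.9802.
Risk-neutral probability p = (0.9802 − 0.65)/(1.2 − 0.65) = 0.3302/0.5500 = 0.6004

p = 0.6004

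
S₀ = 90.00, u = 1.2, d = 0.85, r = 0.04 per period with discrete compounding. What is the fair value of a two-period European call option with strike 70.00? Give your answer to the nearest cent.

Risk-neutral probability p = (1 + 0.04 − 0.85)/(1.2 − 0.85) = 0.1900/0.3500 = 0.5429
Terminal stock prices: S_uu = 129.6, S_ud = 91.8, S_dd = 65.02
Terminal payoffs (S − K): max(59.6, 0) = 59.6, max(21.8, 0) = 21.8, max(-4.975, 0) = 0
Node u (S = 108): V_u = 1/1.04·[0.5429·59.6000 + 0.4571·21.8000] = 40.6923
Node d (S = 76.5): V_d = 1/1.04·[0.5429·21.8000 + 0.4571·0.0000] = 11.3791
Node 0 (S = 90): V_0 = 1/1.04·[0.5429·40.6923 + 0.4571·11.3791] = 26.2423

26.24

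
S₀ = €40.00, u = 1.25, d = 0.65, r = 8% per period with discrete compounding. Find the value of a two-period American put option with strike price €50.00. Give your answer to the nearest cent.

€10.00

Risk-neutral probability p = (1 + 0.08 − 0.65)/(1.25 − 0.65) = 0.4300/0.6000 = 0.7167
Terminal stock prices: S_uu = 62.5, S_ud = 32.5, S_dd = 16.9
Terminal payoffs (K − S): max(-12.5, 0) = 0, max(17.5, 0) = 17.5, max(33.1, 0) = 33.1
Node u (S = 50): continuation = 1/1.08·[0.7167·0.0000 + 0.2833·17.5000] = 4.5910; exercise value = 0.0000 ≤ continuation, so V_u = 4.5910
Node d (S = 26): continuation = 1/1.08·[0.7167·17.5000 + 0.2833·33.1000] = 20.2963; exercise value = 24.0000 > continuation, so V_d = 24.0000 (exercise)
Node 0 (S = 40): continuation = 1/1.08·[0.7167·4.5910 + 0.2833·24.0000] = 9.3428; exercise value = 10.0000 > continuation, so V_0 = 10.0000 (exercise)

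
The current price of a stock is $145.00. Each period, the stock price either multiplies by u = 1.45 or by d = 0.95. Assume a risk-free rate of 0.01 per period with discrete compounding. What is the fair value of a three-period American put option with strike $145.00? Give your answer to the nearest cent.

$13.68

Risk-neutral probability p = (1 + 0.01 − 0.95)/(1.45 − 0.95) = 0.0600/0.5000 = 0.1200
Terminal stock prices: S_uuu = 442.1, S_uud = 289.6, S_udd = 189.8, S_ddd = 124.3
Terminal payoffs (K − S): max(-297.1, 0) = 0, max(-144.6, 0) = 0, max(-44.75, 0) = 0, max(20.68, 0) = 20.68
Node uu (S = 304.9): continuation = 1/1.01·[0.1200·0.0000 + 0.8800·0.0000] = 0.0000; exercise value = 0.0000 ≤ continuation, so V_uu = 0.0000
Node ud (S = 199.7): continuation = 1/1.01·[0.1200·0.0000 + 0.8800·0.0000] = 0.0000; exercise value = 0.0000 ≤ continuation, so V_ud = 0.0000
Node dd (S = 130.9): continuation = 1/1.01·[0.1200·0.0000 + 0.8800·20.6806] = 18.0188; exercise value = 14.1375 ≤ continuation, so V_dd = 18.0188
Node u (S = 210.2): continuation = 1/1.01·[0.1200·0.0000 + 0.8800·0.0000] = 0.0000; exercise value = 0.0000 ≤ continuation, so V_u = 0.0000
Node d (S = 137.8): continuation = 1/1.01·[0.1200·0.0000 + 0.8800·18.0188] = 15.6995; exercise value = 7.2500 ≤ continuation, so V_d = 15.6995
Node 0 (S = 145): continuation = 1/1.01·[0.1200·0.0000 + 0.8800·15.6995] = 13.6788; exercise value = 0.0000 ≤ continuation, so V_0 = 13.6788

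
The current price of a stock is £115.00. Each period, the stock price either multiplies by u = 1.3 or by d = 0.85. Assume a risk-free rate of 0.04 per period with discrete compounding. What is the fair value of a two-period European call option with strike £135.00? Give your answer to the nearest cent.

£9.78

Risk-neutral probability p = (1 + 0.04 − 0.85)/(1.3 − 0.85) = 0.1900/0.4500 = 0.4222
Terminal stock prices: S_uu = 194.4, S_ud = 127.1, S_dd = 83.09
Terminal payoffs (S − K): max(59.35, 0) = 59.35, max(-7.925, 0) = 0, max(-51.91, 0) = 0
Node u (S = 149.5): V_u = 1/1.04·[0.4222·59.3500 + 0.5778·0.0000] = 24.0951
Node d (S = 97.75): V_d = 1/1.04·[0.4222·0.0000 + 0.5778·0.0000] = 0.0000
Node 0 (S = 115): V_0 = 1/1.04·[0.4222·24.0951 + 0.5778·0.0000] = 9.7822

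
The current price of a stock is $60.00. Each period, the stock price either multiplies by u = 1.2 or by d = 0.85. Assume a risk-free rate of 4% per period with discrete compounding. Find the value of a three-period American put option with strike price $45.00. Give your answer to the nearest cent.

Risk-neutral probability p = (1 + 0.04 − 0.85)/(1.2 − 0.85) = 0.1900/0.3500 = 0.5429
Terminal stock prices: S_uuu = 103.7, S_uud = 73.44, S_udd = 52.02, S_ddd = 36.85
Terminal payoffs (K − S): max(-58.68, 0) = 0, max(-28.44, 0) = 0, max(-7.02, 0) = 0, max(8.153, 0) = 8.153
Node uu (S = 86.4): continuation = 1/1.04·[0.5429·0.0000 + 0.4571·0.0000] = 0.0000; exercise value = 0.0000 ≤ continuation, so V_uu = 0.0000
Node ud (S = 61.2): continuation = 1/1.04·[0.5429·0.0000 + 0.4571·0.0000] = 0.0000; exercise value = 0.0000 ≤ continuation, so V_ud = 0.0000
Node dd (S = 43.35): continuation = 1/1.04·[0.5429·0.0000 + 0.4571·8.1525] = 3.5835; exercise value = 1.6500 ≤ continuation, so V_dd = 3.5835
Node u (S = 72): continuation = 1/1.04·[0.5429·0.0000 + 0.4571·0.0000] = 0.0000; exercise value = 0.0000 ≤ continuation, so V_u = 0.0000
Node d (S = 51): continuation = 1/1.04·[0.5429·0.0000 + 0.4571·3.5835] = 1.5752; exercise value = 0.0000 ≤ continuation, so V_d = 1.5752
Node 0 (S = 60): continuation = 1/1.04·[0.5429·0.0000 + 0.4571·1.5752] = 0.6924; exercise value = 0.0000 ≤ continuation, so V_0 = 0.6924

$0.69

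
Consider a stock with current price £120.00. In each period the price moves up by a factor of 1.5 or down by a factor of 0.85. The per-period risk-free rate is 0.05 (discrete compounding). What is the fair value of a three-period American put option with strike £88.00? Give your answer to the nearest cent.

Risk-neutral probability p = (1 + 0.05 − 0.85)/(1.5 − 0.85) = 0.2000/0.6500 = 0.3077
Terminal stock prices: S_uuu = 405, S_uud = 229.5, S_udd = 130, S_ddd = 73.69
Terminal payoffs (K − S): max(-317, 0) = 0, max(-141.5, 0) = 0, max(-42.05, 0) = 0, max(14.31, 0) = 14.31
Node uu (S = 270): continuation = 1/1.05·[0.3077·0.0000 + 0.6923·0.0000] = 0.0000; exercise value = 0.0000 ≤ continuation, so V_uu = 0.0000
Node ud (S = 153): continuation = 1/1.05·[0.3077·0.0000 + 0.6923·0.0000] = 0.0000; exercise value = 0.0000 ≤ continuation, so V_ud = 0.0000
Node dd (S = 86.7): continuation = 1/1.05·[0.3077·0.0000 + 0.6923·14.3050] = 9.4319; exercise value = 1.3000 ≤ continuation, so V_dd = 9.4319
Node u (S = 180): continuation = 1/1.05·[0.3077·0.0000 + 0.6923·0.0000] = 0.0000; exercise value = 0.0000 ≤ continuation, so V_u = 0.0000
Node d (S = 102): continuation = 1/1.05·[0.3077·0.0000 + 0.6923·9.4319] = 6.2188; exercise value = 0.0000 ≤ continuation, so V_d = 6.2188
Node 0 (S = 120): continuation = 1/1.05·[0.3077·0.0000 + 0.6923·6.2188] = 4.1003; exercise value = 0.0000 ≤ continuation, so V_0 = 4.1003

£4.10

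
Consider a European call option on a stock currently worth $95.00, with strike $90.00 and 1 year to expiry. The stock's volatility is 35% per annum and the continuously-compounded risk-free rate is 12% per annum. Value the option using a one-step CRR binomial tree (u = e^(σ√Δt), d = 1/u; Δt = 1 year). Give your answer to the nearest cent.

CRR parameters: u = e^(σ√Δt) = e^(0.35·√1) = 1.4191, d = 1/u = 0.7047
Per-period rate: rΔt = 0.12·1 = 0.12, so R = e^0.12 = 1.1275
Risk-neutral probability p = (e^0.12 − 0.7047)/(1.4191 − 0.7047) = 0.4228/0.7144 = 0.5919
Terminal stock prices: S_u = 134.8, S_d = 66.95
Terminal payoffs (S − K): max(44.81, 0) = 44.81, max(-23.05, 0) = 0
Node 0 (S = 95): V_0 = e^(−0.12)·[0.5919·44.8114 + 0.4081·0.0000] = 23.5228

$23.52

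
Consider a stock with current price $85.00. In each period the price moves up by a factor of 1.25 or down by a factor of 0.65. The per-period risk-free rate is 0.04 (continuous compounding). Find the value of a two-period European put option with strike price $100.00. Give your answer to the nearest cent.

$20.16

Risk-neutral probability p = (e^0.04 − 0.65)/(1.25 − 0.65) = 0.3908/0.6000 = 0.6514
Terminal stock prices: S_uu = 132.8, S_ud = 69.06, S_dd = 35.91
Terminal payoffs (K − S): max(-32.81, 0) = 0, max(30.94, 0) = 30.94, max(64.09, 0) = 64.09
Node u (S = 106.2): V_u = e^(−0.04)·[0.6514·0.0000 + 0.3486·30.9375] = 10.3634
Node d (S = 55.25): V_d = e^(−0.04)·[0.6514·30.9375 + 0.3486·64.0875] = 40.8289
Node 0 (S = 85): V_0 = e^(−0.04)·[0.6514·10.3634 + 0.3486·40.8289] = 20.1623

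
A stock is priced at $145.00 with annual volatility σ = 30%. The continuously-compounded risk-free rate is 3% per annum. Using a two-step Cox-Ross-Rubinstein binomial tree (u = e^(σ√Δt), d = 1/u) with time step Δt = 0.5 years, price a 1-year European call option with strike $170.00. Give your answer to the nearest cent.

CRR parameters: u = e^(σ√Δt) = e^(0.3·√0.5) = 1.2363, d = 1/u = 0.8089
Per-period rate: rΔt = 0.03·0.5 = 0.015, so R = e^0.015 = 1.0151
Risk-neutral probability p = (e^0.015 − 0.8089)/(1.2363 − 0.8089) = 0.2063/0.4275 = 0.4825
Terminal stock prices: S_uu = 221.6, S_ud = 145, S_dd = 94.87
Terminal payoffs (S − K): max(51.63, 0) = 51.63, max(-25, 0) = 0, max(-75.13, 0) = 0
Node u (S = 179.3): V_u = e^(−0.015)·[0.4825·51.6274 + 0.5175·0.0000] = 24.5404
Node d (S = 117.3): V_d = e^(−0.015)·[0.4825·0.0000 + 0.5175·0.0000] = 0.0000
Node 0 (S = 145): V_0 = e^(−0.015)·[0.4825·24.5404 + 0.5175·0.0000] = 11.6650

$11.66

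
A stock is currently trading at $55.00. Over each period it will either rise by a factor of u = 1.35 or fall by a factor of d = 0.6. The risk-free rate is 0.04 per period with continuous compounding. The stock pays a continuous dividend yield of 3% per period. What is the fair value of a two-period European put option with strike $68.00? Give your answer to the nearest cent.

Per-period risk-free factor R = e^0.04 = 1.0408; dividend-adjusted growth = e^(0.04−0.03) = 1.0101.
Risk-neutral probability p = (1.0101 − 0.6)/(1.35 − 0.6) = 0.4101/0.7500 = 0.5467
Terminal stock prices: S_uu = 100.2, S_ud = 44.55, S_dd = 19.8
Terminal payoffs (K − S): max(-32.24, 0) = 0, max(23.45, 0) = 23.45, max(48.2, 0) = 48.2
Node u (S = 74.25): V_u = e^(−0.04)·[0.5467·0.0000 + 0.4533·23.4500] = 10.2123
Node d (S = 33): V_d = e^(−0.04)·[0.5467·23.4500 + 0.4533·48.2000] = 33.3090
Node 0 (S = 55): V_0 = e^(−0.04)·[0.5467·10.2123 + 0.4533·33.3090] = 19.8703

$19.87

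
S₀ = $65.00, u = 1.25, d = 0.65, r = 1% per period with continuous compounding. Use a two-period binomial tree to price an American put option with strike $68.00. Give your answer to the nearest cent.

Risk-neutral probability p = (e^0.01 − 0.65)/(1.25 − 0.65) = 0.3601/0.6000 = 0.6001
Terminal stock prices: S_uu = 101.6, S_ud = 52.81, S_dd = 27.46
Terminal payoffs (K − S): max(-33.56, 0) = 0, max(15.19, 0) = 15.19, max(40.54, 0) = 40.54
Node u (S = 81.25): continuation = e^(−0.01)·[0.6001·0.0000 + 0.3999·15.1875] = 6.0133; exercise value = 0.0000 ≤ continuation, so V_u = 6.0133
Node d (S = 42.25): continuation = e^(−0.01)·[0.6001·15.1875 + 0.3999·40.5375] = 25.0734; exercise value = 25.7500 > continuation, so V_d = 25.7500 (exercise)
Node 0 (S = 65): continuation = e^(−0.01)·[0.6001·6.0133 + 0.3999·25.7500] = 13.7680; exercise value = 3.0000 ≤ continuation, so V_0 = 13.7680

$13.77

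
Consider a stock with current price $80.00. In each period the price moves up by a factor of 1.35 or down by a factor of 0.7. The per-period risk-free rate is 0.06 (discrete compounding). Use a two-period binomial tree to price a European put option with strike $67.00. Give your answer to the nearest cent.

Risk-neutral probability p = (1 + 0.06 − 0.7)/(1.35 − 0.7) = 0.3600/0.6500 = 0.5538
Terminal stock prices: S_uu = 145.8, S_ud = 75.6, S_dd = 39.2
Terminal payoffs (K − S): max(-78.8, 0) = 0, max(-8.6, 0) = 0, max(27.8, 0) = 27.8
Node u (S = 108): V_u = 1/1.06·[0.5538·0.0000 + 0.4462·0.0000] = 0.0000
Node d (S = 56): V_d = 1/1.06·[0.5538·0.0000 + 0.4462·27.8000] = 11.7010
Node 0 (S = 80): V_0 = 1/1.06·[0.5538·0.0000 + 0.4462·11.7010] = 4.9250

$4.92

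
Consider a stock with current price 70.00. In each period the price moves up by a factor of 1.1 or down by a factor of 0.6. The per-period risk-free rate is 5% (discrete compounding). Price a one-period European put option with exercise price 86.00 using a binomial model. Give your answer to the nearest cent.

11.90

Risk-neutral probability p = (1 + 0.05 − 0.6)/(1.1 − 0.6) = 0.4500/0.5000 = 0.9000
Terminal stock prices: S_u = 77, S_d = 42
Terminal payoffs (K − S): max(9, 0) = 9, max(44, 0) = 44
Node 0 (S = 70): V_0 = 1/1.05·[0.9000·9.0000 + 0.1000·44.0000] = 11.9048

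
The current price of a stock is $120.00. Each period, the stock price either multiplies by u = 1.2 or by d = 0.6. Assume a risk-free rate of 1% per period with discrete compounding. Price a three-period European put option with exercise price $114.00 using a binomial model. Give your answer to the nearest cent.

Risk-neutral probability p = (1 + 0.01 − 0.6)/(1.2 − 0.6) = 0.4100/0.6000 = 0.6833
Terminal stock prices: S_uuu = 207.4, S_uud = 103.7, S_udd = 51.84, S_ddd = 25.92
Terminal payoffs (K − S): max(-93.36, 0) = 0, max(10.32, 0) = 10.32, max(62.16, 0) = 62.16, max(88.08, 0) = 88.08
Node uu (S = 172.8): V_uu = 1/1.01·[0.6833·0.0000 + 0.3167·10.3200] = 3.2356
Node ud (S = 86.4): V_ud = 1/1.01·[0.6833·10.3200 + 0.3167·62.1600] = 26.4713
Node dd (S = 43.2): V_dd = 1/1.01·[0.6833·62.1600 + 0.3167·88.0800] = 69.6713
Node u (S = 144): V_u = 1/1.01·[0.6833·3.2356 + 0.3167·26.4713] = 10.4887
Node d (S = 72): V_d = 1/1.01·[0.6833·26.4713 + 0.3167·69.6713] = 39.7537
Node 0 (S = 120): V_0 = 1/1.01·[0.6833·10.4887 + 0.3167·39.7537] = 19.5604

$19.56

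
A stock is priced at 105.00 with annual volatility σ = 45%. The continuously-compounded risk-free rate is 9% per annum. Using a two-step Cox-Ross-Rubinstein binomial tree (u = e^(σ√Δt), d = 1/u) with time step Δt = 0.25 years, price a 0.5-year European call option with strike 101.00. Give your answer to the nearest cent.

CRR parameters: u = e^(σ√Δt) = e^(0.45·√0.25) = 1.2523, d = 1/u = 0.7985
Per-period rate: rΔt = 0.09·0.25 = 0.0225, so R = e^0.0225 = 1.0228
Risk-neutral probability p = (e^0.0225 − 0.7985)/(1.2523 − 0.7985) = 0.2242/0.4538 = 0.4941
Terminal stock prices: S_uu = 164.7, S_ud = 105, S_dd = 66.95
Terminal payoffs (S − K): max(63.67, 0) = 63.67, max(4, 0) = 4, max(-34.05, 0) = 0
Node u (S = 131.5): V_u = e^(−0.0225)·[0.4941·63.6728 + 0.5059·4.0000] = 32.7410
Node d (S = 83.84): V_d = e^(−0.0225)·[0.4941·4.0000 + 0.5059·0.0000] = 1.9325
Node 0 (S = 105): V_0 = e^(−0.0225)·[0.4941·32.7410 + 0.5059·1.9325] = 16.7742

16.77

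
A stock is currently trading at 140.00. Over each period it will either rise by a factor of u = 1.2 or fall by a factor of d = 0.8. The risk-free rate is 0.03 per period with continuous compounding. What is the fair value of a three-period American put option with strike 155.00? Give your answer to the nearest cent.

Risk-neutral probability p = (e^0.03 − 0.8)/(1.2 − 0.8) = 0.2305/0.4000 = 0.5761
Terminal stock prices: S_uuu = 241.9, S_uud = 161.3, S_udd = 107.5, S_ddd = 71.68
Terminal payoffs (K − S): max(-86.92, 0) = 0, max(-6.28, 0) = 0, max(47.48, 0) = 47.48, max(83.32, 0) = 83.32
Node uu (S = 201.6): continuation = e^(−0.03)·[0.5761·0.0000 + 0.4239·0.0000] = 0.0000; exercise value = 0.0000 ≤ continuation, so V_uu = 0.0000
Node ud (S = 134.4): continuation = e^(−0.03)·[0.5761·0.0000 + 0.4239·47.4800] = 19.5303; exercise value = 20.6000 > continuation, so V_ud = 20.6000 (exercise)
Node dd (S = 89.6): continuation = e^(−0.03)·[0.5761·47.4800 + 0.4239·83.3200] = 60.8191; exercise value = 65.4000 > continuation, so V_dd = 65.4000 (exercise)
Node u (S = 168): continuation = e^(−0.03)·[0.5761·0.0000 + 0.4239·20.6000] = 8.4735; exercise value = 0.0000 ≤ continuation, so V_u = 8.4735
Node d (S = 112): continuation = e^(−0.03)·[0.5761·20.6000 + 0.4239·65.4000] = 38.4191; exercise value = 43.0000 > continuation, so V_d = 43.0000 (exercise)
Node 0 (S = 140): continuation = e^(−0.03)·[0.5761·8.4735 + 0.4239·43.0000] = 22.4251; exercise value = 15.0000 ≤ continuation, so V_0 = 22.4251

22.43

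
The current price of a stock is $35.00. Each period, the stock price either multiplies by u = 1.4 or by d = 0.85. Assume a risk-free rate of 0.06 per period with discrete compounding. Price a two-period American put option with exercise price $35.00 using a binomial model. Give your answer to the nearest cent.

Risk-neutral probability p = (1 + 0.06 − 0.85)/(1.4 − 0.85) = 0.2100/0.5500 = 0.3818
Terminal stock prices: S_uu = 68.6, S_ud = 41.65, S_dd = 25.29
Terminal payoffs (K − S): max(-33.6, 0) = 0, max(-6.65, 0) = 0, max(9.713, 0) = 9.713
Node u (S = 49): continuation = 1/1.06·[0.3818·0.0000 + 0.6182·0.0000] = 0.0000; exercise value = 0.0000 ≤ continuation, so V_u = 0.0000
Node d (S = 29.75): continuation = 1/1.06·[0.3818·0.0000 + 0.6182·9.7125] = 5.6642; exercise value = 5.2500 ≤ continuation, so V_d = 5.6642
Node 0 (S = 35): continuation = 1/1.06·[0.3818·0.0000 + 0.6182·5.6642] = 3.3033; exercise value = 0.0000 ≤ continuation, so V_0 = 3.3033

$3.30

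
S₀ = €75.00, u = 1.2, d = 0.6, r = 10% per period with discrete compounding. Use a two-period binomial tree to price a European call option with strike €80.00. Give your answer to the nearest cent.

€16.07

Risk-neutral probability p = (1 + 0.1 − 0.6)/(1.2 − 0.6) = 0.5000/0.6000 = 0.8333
Terminal stock prices: S_uu = 108, S_ud = 54, S_dd = 27
Terminal payoffs (S − K): max(28, 0) = 28, max(-26, 0) = 0, max(-53, 0) = 0
Node u (S = 90): V_u = 1/1.1·[0.8333·28.0000 + 0.1667·0.0000] = 21.2121
Node d (S = 45): V_d = 1/1.1·[0.8333·0.0000 + 0.1667·0.0000] = 0.0000
Node 0 (S = 75): V_0 = 1/1.1·[0.8333·21.2121 + 0.1667·0.0000] = 16.0698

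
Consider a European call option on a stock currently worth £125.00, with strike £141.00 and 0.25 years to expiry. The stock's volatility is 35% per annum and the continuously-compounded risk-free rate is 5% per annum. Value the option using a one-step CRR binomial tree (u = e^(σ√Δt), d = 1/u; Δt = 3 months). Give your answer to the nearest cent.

CRR parameters: u = e^(σ√Δt) = e^(0.35·√0.25) = 1.1912, d = 1/u = 0.8395
Per-period rate: rΔt = 0.05·0.25 = 0.0125, so R = e^0.0125 = 1.0126
Risk-neutral probability p = (e^0.0125 − 0.8395)/(1.1912 − 0.8395) = 0.1731/0.3518 = 0.4921
Terminal stock prices: S_u = 148.9, S_d = 104.9
Terminal payoffs (S − K): max(7.906, 0) = 7.906, max(-36.07, 0) = 0
Node 0 (S = 125): V_0 = e^(−0.0125)·[0.4921·7.9058 + 0.5079·0.0000] = 3.8422

£3.84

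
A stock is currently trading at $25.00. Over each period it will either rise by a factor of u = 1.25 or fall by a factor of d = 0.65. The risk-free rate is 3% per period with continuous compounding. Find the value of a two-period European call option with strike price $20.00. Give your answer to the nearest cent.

$7.35

Risk-neutral probability p = (e^0.03 − 0.65)/(1.25 − 0.65) = 0.3805/0.6000 = 0.6341
Terminal stock prices: S_uu = 39.06, S_ud = 20.31, S_dd = 10.56
Terminal payoffs (S − K): max(19.06, 0) = 19.06, max(0.3125, 0) = 0.3125, max(-9.437, 0) = 0
Node u (S = 31.25): V_u = e^(−0.03)·[0.6341·19.0625 + 0.3659·0.3125] = 11.8411
Node d (S = 16.25): V_d = e^(−0.03)·[0.6341·0.3125 + 0.3659·0.0000] = 0.1923
Node 0 (S = 25): V_0 = e^(−0.03)·[0.6341·11.8411 + 0.3659·0.1923] = 7.3547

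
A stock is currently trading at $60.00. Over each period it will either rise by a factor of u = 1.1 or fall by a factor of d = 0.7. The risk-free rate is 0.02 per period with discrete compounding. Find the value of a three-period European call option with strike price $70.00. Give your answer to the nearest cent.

$4.76

Risk-neutral probability p = (1 + 0.02 − 0.7)/(1.1 − 0.7) = 0.3200/0.4000 = 0.8000
Terminal stock prices: S_uuu = 79.86, S_uud = 50.82, S_udd = 32.34, S_ddd = 20.58
Terminal payoffs (S − K): max(9.86, 0) = 9.86, max(-19.18, 0) = 0, max(-37.66, 0) = 0, max(-49.42, 0) = 0
Node uu (S = 72.6): V_uu = 1/1.02·[0.8000·9.8600 + 0.2000·0.0000] = 7.7333
Node ud (S = 46.2): V_ud = 1/1.02·[0.8000·0.0000 + 0.2000·0.0000] = 0.0000
Node dd (S = 29.4): V_dd = 1/1.02·[0.8000·0.0000 + 0.2000·0.0000] = 0.0000
Node u (S = 66): V_u = 1/1.02·[0.8000·7.7333 + 0.2000·0.0000] = 6.0654
Node d (S = 42): V_d = 1/1.02·[0.8000·0.0000 + 0.2000·0.0000] = 0.0000
Node 0 (S = 60): V_0 = 1/1.02·[0.8000·6.0654 + 0.2000·0.0000] = 4.7571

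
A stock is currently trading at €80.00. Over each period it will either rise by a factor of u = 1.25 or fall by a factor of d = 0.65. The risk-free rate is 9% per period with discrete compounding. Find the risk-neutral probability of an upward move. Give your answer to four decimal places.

p = 0.7333

Risk-neutral probability p = (1 + 0.09 − 0.65)/(1.25 − 0.65) = 0.4400/0.6000 = 0.7333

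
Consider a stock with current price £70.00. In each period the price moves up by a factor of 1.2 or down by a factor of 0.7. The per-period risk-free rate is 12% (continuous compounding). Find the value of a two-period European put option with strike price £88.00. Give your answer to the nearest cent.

£6.58

Risk-neutral probability p = (e^0.12 − 0.7)/(1.2 − 0.7) = 0.4275/0.5000 = 0.8550
Terminal stock prices: S_uu = 100.8, S_ud = 58.8, S_dd = 34.3
Terminal payoffs (K − S): max(-12.8, 0) = 0, max(29.2, 0) = 29.2, max(53.7, 0) = 53.7
Node u (S = 84): V_u = e^(−0.12)·[0.8550·0.0000 + 0.1450·29.2000] = 3.7554
Node d (S = 49): V_d = e^(−0.12)·[0.8550·29.2000 + 0.1450·53.7000] = 29.0490
Node 0 (S = 70): V_0 = e^(−0.12)·[0.8550·3.7554 + 0.1450·29.0490] = 6.5837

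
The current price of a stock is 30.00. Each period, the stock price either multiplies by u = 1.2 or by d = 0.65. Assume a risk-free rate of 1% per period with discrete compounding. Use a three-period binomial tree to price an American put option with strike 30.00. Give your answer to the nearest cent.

5.33

Risk-neutral probability p = (1 + 0.01 − 0.65)/(1.2 − 0.65) = 0.3600/0.5500 = 0.6545
Terminal stock prices: S_uuu = 51.84, S_uud = 28.08, S_udd = 15.21, S_ddd = 8.239
Terminal payoffs (K − S): max(-21.84, 0) = 0, max(1.92, 0) = 1.92, max(14.79, 0) = 14.79, max(21.76, 0) = 21.76
Node uu (S = 43.2): continuation = 1/1.01·[0.6545·0.0000 + 0.3455·1.9200] = 0.6567; exercise value = 0.0000 ≤ continuation, so V_uu = 0.6567
Node ud (S = 23.4): continuation = 1/1.01·[0.6545·1.9200 + 0.3455·14.7900] = 6.3030; exercise value = 6.6000 > continuation, so V_ud = 6.6000 (exercise)
Node dd (S = 12.68): continuation = 1/1.01·[0.6545·14.7900 + 0.3455·21.7613] = 17.0280; exercise value = 17.3250 > continuation, so V_dd = 17.3250 (exercise)
Node u (S = 36): continuation = 1/1.01·[0.6545·0.6567 + 0.3455·6.6000] = 2.6830; exercise value = 0.0000 ≤ continuation, so V_u = 2.6830
Node d (S = 19.5): continuation = 1/1.01·[0.6545·6.6000 + 0.3455·17.3250] = 10.2030; exercise value = 10.5000 > continuation, so V_d = 10.5000 (exercise)
Node 0 (S = 30): continuation = 1/1.01·[0.6545·2.6830 + 0.3455·10.5000] = 5.3301; exercise value = 0.0000 ≤ continuation, so V_0 = 5.3301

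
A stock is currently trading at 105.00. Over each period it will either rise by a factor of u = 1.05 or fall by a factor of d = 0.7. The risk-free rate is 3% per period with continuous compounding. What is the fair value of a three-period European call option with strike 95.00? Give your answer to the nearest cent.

20.42

Risk-neutral probability p = (e^0.03 − 0.7)/(1.05 − 0.7) = 0.3305/0.3500 = 0.9442
Terminal stock prices: S_uuu = 121.6, S_uud = 81.03, S_udd = 54.02, S_ddd = 36.01
Terminal payoffs (S − K): max(26.55, 0) = 26.55, max(-13.97, 0) = 0, max(-40.98, 0) = 0, max(-58.99, 0) = 0
Node uu (S = 115.8): V_uu = e^(−0.03)·[0.9442·26.5506 + 0.0558·0.0000] = 24.3271
Node ud (S = 77.17): V_ud = e^(−0.03)·[0.9442·0.0000 + 0.0558·0.0000] = 0.0000
Node dd (S = 51.45): V_dd = e^(−0.03)·[0.9442·0.0000 + 0.0558·0.0000] = 0.0000
Node u (S = 110.2): V_u = e^(−0.03)·[0.9442·24.3271 + 0.0558·0.0000] = 22.2897
Node d (S = 73.5): V_d = e^(−0.03)·[0.9442·0.0000 + 0.0558·0.0000] = 0.0000
Node 0 (S = 105): V_0 = e^(−0.03)·[0.9442·22.2897 + 0.0558·0.0000] = 20.4230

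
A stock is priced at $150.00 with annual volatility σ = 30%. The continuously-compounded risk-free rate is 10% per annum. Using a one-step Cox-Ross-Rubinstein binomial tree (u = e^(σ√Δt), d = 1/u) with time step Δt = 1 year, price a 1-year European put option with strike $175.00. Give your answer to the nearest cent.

$23.22

CRR parameters: u = e^(σ√Δt) = e^(0.3·√1) = 1.3499, d = 1/u = 0.7408
Per-period rate: rΔt = 0.1·1 = 0.1, so R = e^0.1 = 1.1052
Risk-neutral probability p = (e^0.1 − 0.7408)/(1.3499 − 0.7408) = 0.3644/0.6090 = 0.5982
Terminal stock prices: S_u = 202.5, S_d = 111.1
Terminal payoffs (K − S): max(-27.48, 0) = 0, max(63.88, 0) = 63.88
Node 0 (S = 150): V_0 = e^(−0.1)·[0.5982·0.0000 + 0.4018·63.8773] = 23.2211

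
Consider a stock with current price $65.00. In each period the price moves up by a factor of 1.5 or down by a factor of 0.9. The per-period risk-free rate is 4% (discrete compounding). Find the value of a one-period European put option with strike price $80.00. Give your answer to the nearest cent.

$15.85

Risk-neutral probability p = (1 + 0.04 − 0.9)/(1.5 − 0.9) = 0.1400/0.6000 = 0.2333
Terminal stock prices: S_u = 97.5, S_d = 58.5
Terminal payoffs (K − S): max(-17.5, 0) = 0, max(21.5, 0) = 21.5
Node 0 (S = 65): V_0 = 1/1.04·[0.2333·0.0000 + 0.7667·21.5000] = 15.8494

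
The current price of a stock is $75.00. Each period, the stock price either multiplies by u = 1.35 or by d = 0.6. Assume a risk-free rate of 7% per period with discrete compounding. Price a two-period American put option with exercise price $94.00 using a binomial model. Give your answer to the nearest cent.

$23.89

Risk-neutral probability p = (1 + 0.07 − 0.6)/(1.35 − 0.6) = 0.4700/0.7500 = 0.6267
Terminal stock prices: S_uu = 136.7, S_ud = 60.75, S_dd = 27
Terminal payoffs (K − S): max(-42.69, 0) = 0, max(33.25, 0) = 33.25, max(67, 0) = 67
Node u (S = 101.2): continuation = 1/1.07·[0.6267·0.0000 + 0.3733·33.2500] = 11.6012; exercise value = 0.0000 ≤ continuation, so V_u = 11.6012
Node d (S = 45): continuation = 1/1.07·[0.6267·33.2500 + 0.3733·67.0000] = 42.8505; exercise value = 49.0000 > continuation, so V_d = 49.0000 (exercise)
Node 0 (S = 75): continuation = 1/1.07·[0.6267·11.6012 + 0.3733·49.0000] = 23.8911; exercise value = 19.0000 ≤ continuation, so V_0 = 23.8911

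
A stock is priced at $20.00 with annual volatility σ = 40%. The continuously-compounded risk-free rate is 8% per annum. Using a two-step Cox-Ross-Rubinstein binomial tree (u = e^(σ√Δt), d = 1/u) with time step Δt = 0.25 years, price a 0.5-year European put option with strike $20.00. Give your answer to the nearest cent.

CRR parameters: u = e^(σ√Δt) = e^(0.4·√0.25) = 1.2214, d = 1/u = 0.8187
Per-period rate: rΔt = 0.08·0.25 = 0.02, so R = e^0.02 = 1.0202
Risk-neutral probability p = (e^0.02 − 0.8187)/(1.2214 − 0.8187) = 0.2015/0.4027 = 0.5003
Terminal stock prices: S_uu = 29.84, S_ud = 20, S_dd = 13.41
Terminal payoffs (K − S): max(-9.836, 0) = 0, max(0, 0) = 0, max(6.594, 0) = 6.594
Node u (S = 24.43): V_u = e^(−0.02)·[0.5003·0.0000 + 0.4997·0.0000] = 0.0000
Node d (S = 16.37): V_d = e^(−0.02)·[0.5003·0.0000 + 0.4997·6.5936] = 3.2294
Node 0 (S = 20): V_0 = e^(−0.02)·[0.5003·0.0000 + 0.4997·3.2294] = 1.5816

$1.58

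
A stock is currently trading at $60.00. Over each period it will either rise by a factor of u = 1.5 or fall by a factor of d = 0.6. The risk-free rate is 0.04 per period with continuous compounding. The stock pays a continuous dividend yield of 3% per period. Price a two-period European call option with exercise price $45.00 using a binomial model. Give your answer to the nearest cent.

Per-period risk-free factor R = e^0.04 = 1.0408; dividend-adjusted growth = e^(0.04−0.03) = 1.0101.
Risk-neutral probability p = (1.0101 − 0.6)/(1.5 − 0.6) = 0.4101/0.9000 = 0.4556
Terminal stock prices: S_uu = 135, S_ud = 54, S_dd = 21.6
Terminal payoffs (S − K): max(90, 0) = 90, max(9, 0) = 9, max(-23.4, 0) = 0
Node u (S = 90): V_u = e^(−0.04)·[0.4556·90.0000 + 0.5444·9.0000] = 44.1046
Node d (S = 36): V_d = e^(−0.04)·[0.4556·9.0000 + 0.5444·0.0000] = 3.9397
Node 0 (S = 60): V_0 = e^(−0.04)·[0.4556·44.1046 + 0.5444·3.9397] = 21.3673

$21.37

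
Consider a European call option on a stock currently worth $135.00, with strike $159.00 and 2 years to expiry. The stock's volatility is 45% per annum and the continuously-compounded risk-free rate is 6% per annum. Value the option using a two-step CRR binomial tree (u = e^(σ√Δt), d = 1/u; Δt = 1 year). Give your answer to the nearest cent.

$31.89

CRR parameters: u = e^(σ√Δt) = e^(0.45·√1) = 1.5683, d = 1/u = 0.6376
Per-period rate: rΔt = 0.06·1 = 0.06, so R = e^0.06 = 1.0618
Risk-neutral probability p = (e^0.06 − 0.6376)/(1.5683 − 0.6376) = 0.4242/0.9307 = 0.4558
Terminal stock prices: S_uu = 332, S_ud = 135, S_dd = 54.89
Terminal payoffs (S − K): max(173, 0) = 173, max(-24, 0) = 0, max(-104.1, 0) = 0
Node u (S = 211.7): V_u = e^(−0.06)·[0.4558·173.0464 + 0.5442·0.0000] = 74.2817
Node d (S = 86.08): V_d = e^(−0.06)·[0.4558·0.0000 + 0.5442·0.0000] = 0.0000
Node 0 (S = 135): V_0 = e^(−0.06)·[0.4558·74.2817 + 0.5442·0.0000] = 31.8861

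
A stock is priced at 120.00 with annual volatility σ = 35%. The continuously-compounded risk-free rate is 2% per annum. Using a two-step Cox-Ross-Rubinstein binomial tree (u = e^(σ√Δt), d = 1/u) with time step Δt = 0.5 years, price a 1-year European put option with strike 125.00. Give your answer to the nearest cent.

CRR parameters: u = e^(σ√Δt) = e^(0.35·√0.5) = 1.2808, d = 1/u = 0.7808
Per-period rate: rΔt = 0.02·0.5 = 0.01, so R = e^0.01 = 1.0101
Risk-neutral probability p = (e^0.01 − 0.7808)/(1.2808 − 0.7808) = 0.2293/0.5000 = 0.4585
Terminal stock prices: S_uu = 196.9, S_ud = 120, S_dd = 73.15
Terminal payoffs (K − S): max(-71.85, 0) = 0, max(5, 0) = 5, max(51.85, 0) = 51.85
Node u (S = 153.7): V_u = e^(−0.01)·[0.4585·0.0000 + 0.5415·5.0000] = 2.6804
Node d (S = 93.69): V_d = e^(−0.01)·[0.4585·5.0000 + 0.5415·51.8496] = 30.0650
Node 0 (S = 120): V_0 = e^(−0.01)·[0.4585·2.6804 + 0.5415·30.0650] = 17.3338

17.33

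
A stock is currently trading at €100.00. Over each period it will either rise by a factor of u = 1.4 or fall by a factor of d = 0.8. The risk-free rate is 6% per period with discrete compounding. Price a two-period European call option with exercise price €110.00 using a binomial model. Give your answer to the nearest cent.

Risk-neutral probability p = (1 + 0.06 − 0.8)/(1.4 − 0.8) = 0.2600/0.6000 = 0.4333
Terminal stock prices: S_uu = 196, S_ud = 112, S_dd = 64
Terminal payoffs (S − K): max(86, 0) = 86, max(2, 0) = 2, max(-46, 0) = 0
Node u (S = 140): V_u = 1/1.06·[0.4333·86.0000 + 0.5667·2.0000] = 36.2264
Node d (S = 80): V_d = 1/1.06·[0.4333·2.0000 + 0.5667·0.0000] = 0.8176
Node 0 (S = 100): V_0 = 1/1.06·[0.4333·36.2264 + 0.5667·0.8176] = 15.2466

€15.25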